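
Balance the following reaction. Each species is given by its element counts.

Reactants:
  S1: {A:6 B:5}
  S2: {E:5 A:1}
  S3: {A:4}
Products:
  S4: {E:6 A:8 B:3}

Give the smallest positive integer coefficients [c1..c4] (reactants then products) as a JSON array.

E: 3·0+6·5+4·0 = 30 | 5·6 = 30
A: 3·6+6·1+4·4 = 40 | 5·8 = 40
B: 3·5+6·0+4·0 = 15 | 5·3 = 15
gcd(3,6,4,5) = 1

Coefficients: [3, 6, 4, 5]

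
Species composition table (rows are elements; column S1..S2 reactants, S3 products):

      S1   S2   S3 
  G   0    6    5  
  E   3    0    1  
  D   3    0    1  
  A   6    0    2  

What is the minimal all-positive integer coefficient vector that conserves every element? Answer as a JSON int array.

Coefficients: [2, 5, 6]

G: 2·0+5·6 = 30 | 6·5 = 30
E: 2·3+5·0 = 6 | 6·1 = 6
D: 2·3+5·0 = 6 | 6·1 = 6
A: 2·6+5·0 = 12 | 6·2 = 12
gcd(2,5,6) = 1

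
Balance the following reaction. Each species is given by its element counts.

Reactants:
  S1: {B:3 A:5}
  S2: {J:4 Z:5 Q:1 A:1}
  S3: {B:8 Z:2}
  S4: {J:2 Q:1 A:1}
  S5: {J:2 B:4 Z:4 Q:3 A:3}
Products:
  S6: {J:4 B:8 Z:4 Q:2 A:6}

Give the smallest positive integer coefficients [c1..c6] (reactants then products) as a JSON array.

J: 4·0+2·4+3·0+5·2+1·2 = 20 | 5·4 = 20
B: 4·3+2·0+3·8+5·0+1·4 = 40 | 5·8 = 40
Z: 4·0+2·5+3·2+5·0+1·4 = 20 | 5·4 = 20
Q: 4·0+2·1+3·0+5·1+1·3 = 10 | 5·2 = 10
A: 4·5+2·1+3·0+5·1+1·3 = 30 | 5·6 = 30
gcd(4,2,3,5,1,5) = 1

Coefficients: [4, 2, 3, 5, 1, 5]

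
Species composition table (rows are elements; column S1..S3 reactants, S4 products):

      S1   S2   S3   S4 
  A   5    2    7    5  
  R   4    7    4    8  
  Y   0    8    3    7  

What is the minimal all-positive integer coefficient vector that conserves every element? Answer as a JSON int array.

A: 2·5+4·2+1·7 = 25 | 5·5 = 25
R: 2·4+4·7+1·4 = 40 | 5·8 = 40
Y: 2·0+4·8+1·3 = 35 | 5·7 = 35
gcd(2,4,1,5) = 1

Coefficients: [2, 4, 1, 5]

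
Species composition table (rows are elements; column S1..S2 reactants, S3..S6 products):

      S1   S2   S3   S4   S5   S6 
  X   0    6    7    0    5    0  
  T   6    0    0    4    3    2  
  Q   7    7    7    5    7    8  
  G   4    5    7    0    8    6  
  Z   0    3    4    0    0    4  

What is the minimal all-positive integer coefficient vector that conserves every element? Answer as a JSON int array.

X: 4·0+4·6 = 24 | 2·7+4·0+2·5+1·0 = 24
T: 4·6+4·0 = 24 | 2·0+4·4+2·3+1·2 = 24
Q: 4·7+4·7 = 56 | 2·7+4·5+2·7+1·8 = 56
G: 4·4+4·5 = 36 | 2·7+4·0+2·8+1·6 = 36
Z: 4·0+4·3 = 12 | 2·4+4·0+2·0+1·4 = 12
gcd(4,4,2,4,2,1) = 1

Coefficients: [4, 4, 2, 4, 2, 1]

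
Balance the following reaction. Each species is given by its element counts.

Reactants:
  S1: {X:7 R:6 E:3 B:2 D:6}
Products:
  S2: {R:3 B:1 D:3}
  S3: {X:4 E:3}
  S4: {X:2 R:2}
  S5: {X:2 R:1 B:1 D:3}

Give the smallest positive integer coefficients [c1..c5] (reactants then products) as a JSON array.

X: 4·7 = 28 | 5·0+4·4+3·2+3·2 = 28
R: 4·6 = 24 | 5·3+4·0+3·2+3·1 = 24
E: 4·3 = 12 | 5·0+4·3+3·0+3·0 = 12
B: 4·2 = 8 | 5·1+4·0+3·0+3·1 = 8
D: 4·6 = 24 | 5·3+4·0+3·0+3·3 = 24
gcd(4,5,4,3,3) = 1

Coefficients: [4, 5, 4, 3, 3]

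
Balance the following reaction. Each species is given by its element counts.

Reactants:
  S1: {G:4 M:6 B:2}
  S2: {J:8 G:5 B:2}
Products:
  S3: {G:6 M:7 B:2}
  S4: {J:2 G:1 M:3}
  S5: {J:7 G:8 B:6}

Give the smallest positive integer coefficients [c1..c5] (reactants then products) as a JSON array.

Coefficients: [6, 3, 3, 5, 2]

J: 6·0+3·8 = 24 | 3·0+5·2+2·7 = 24
G: 6·4+3·5 = 39 | 3·6+5·1+2·8 = 39
M: 6·6+3·0 = 36 | 3·7+5·3+2·0 = 36
B: 6·2+3·2 = 18 | 3·2+5·0+2·6 = 18
gcd(6,3,3,5,2) = 1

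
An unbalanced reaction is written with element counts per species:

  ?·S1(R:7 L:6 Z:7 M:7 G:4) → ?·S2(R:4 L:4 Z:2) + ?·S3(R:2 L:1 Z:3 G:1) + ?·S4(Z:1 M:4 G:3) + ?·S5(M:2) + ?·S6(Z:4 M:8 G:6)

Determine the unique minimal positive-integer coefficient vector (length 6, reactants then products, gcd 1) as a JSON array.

Coefficients: [4, 5, 4, 2, 6, 1]

R: 4·7 = 28 | 5·4+4·2+2·0+6·0+1·0 = 28
L: 4·6 = 24 | 5·4+4·1+2·0+6·0+1·0 = 24
Z: 4·7 = 28 | 5·2+4·3+2·1+6·0+1·4 = 28
M: 4·7 = 28 | 5·0+4·0+2·4+6·2+1·8 = 28
G: 4·4 = 16 | 5·0+4·1+2·3+6·0+1·6 = 16
gcd(4,5,4,2,6,1) = 1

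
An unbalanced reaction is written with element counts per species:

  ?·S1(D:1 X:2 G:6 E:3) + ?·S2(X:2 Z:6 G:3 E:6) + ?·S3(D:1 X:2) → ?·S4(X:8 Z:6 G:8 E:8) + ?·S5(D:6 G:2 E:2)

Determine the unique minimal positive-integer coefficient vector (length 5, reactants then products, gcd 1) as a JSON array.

D: 2·1+2·0+4·1 = 6 | 2·0+1·6 = 6
X: 2·2+2·2+4·2 = 16 | 2·8+1·0 = 16
Z: 2·0+2·6+4·0 = 12 | 2·6+1·0 = 12
G: 2·6+2·3+4·0 = 18 | 2·8+1·2 = 18
E: 2·3+2·6+4·0 = 18 | 2·8+1·2 = 18
gcd(2,2,4,2,1) = 1

Coefficients: [2, 2, 4, 2, 1]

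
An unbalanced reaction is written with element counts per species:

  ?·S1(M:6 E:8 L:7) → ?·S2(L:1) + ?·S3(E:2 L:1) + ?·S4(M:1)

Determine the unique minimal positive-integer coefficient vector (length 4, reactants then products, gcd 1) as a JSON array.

M: 1·6 = 6 | 3·0+4·0+6·1 = 6
E: 1·8 = 8 | 3·0+4·2+6·0 = 8
L: 1·7 = 7 | 3·1+4·1+6·0 = 7
gcd(1,3,4,6) = 1

Coefficients: [1, 3, 4, 6]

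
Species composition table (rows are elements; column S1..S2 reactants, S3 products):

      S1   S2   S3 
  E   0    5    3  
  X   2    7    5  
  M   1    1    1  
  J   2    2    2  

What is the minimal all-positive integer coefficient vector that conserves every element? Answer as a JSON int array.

Coefficients: [2, 3, 5]

E: 2·0+3·5 = 15 | 5·3 = 15
X: 2·2+3·7 = 25 | 5·5 = 25
M: 2·1+3·1 = 5 | 5·1 = 5
J: 2·2+3·2 = 10 | 5·2 = 10
gcd(2,3,5) = 1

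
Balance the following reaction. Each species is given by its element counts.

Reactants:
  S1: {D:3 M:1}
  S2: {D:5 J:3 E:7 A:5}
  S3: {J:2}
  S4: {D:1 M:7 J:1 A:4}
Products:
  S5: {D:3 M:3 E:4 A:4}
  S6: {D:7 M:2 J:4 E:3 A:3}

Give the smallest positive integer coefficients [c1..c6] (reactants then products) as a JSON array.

Coefficients: [6, 4, 1, 2, 4, 4]

D: 6·3+4·5+1·0+2·1 = 40 | 4·3+4·7 = 40
M: 6·1+4·0+1·0+2·7 = 20 | 4·3+4·2 = 20
J: 6·0+4·3+1·2+2·1 = 16 | 4·0+4·4 = 16
E: 6·0+4·7+1·0+2·0 = 28 | 4·4+4·3 = 28
A: 6·0+4·5+1·0+2·4 = 28 | 4·4+4·3 = 28
gcd(6,4,1,2,4,4) = 1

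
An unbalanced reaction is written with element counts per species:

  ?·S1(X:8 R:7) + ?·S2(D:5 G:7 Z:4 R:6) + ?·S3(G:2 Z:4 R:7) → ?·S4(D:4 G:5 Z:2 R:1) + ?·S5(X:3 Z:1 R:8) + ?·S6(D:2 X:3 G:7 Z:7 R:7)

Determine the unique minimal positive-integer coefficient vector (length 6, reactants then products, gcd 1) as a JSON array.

Coefficients: [3, 4, 3, 4, 6, 2]

D: 3·0+4·5+3·0 = 20 | 4·4+6·0+2·2 = 20
X: 3·8+4·0+3·0 = 24 | 4·0+6·3+2·3 = 24
G: 3·0+4·7+3·2 = 34 | 4·5+6·0+2·7 = 34
Z: 3·0+4·4+3·4 = 28 | 4·2+6·1+2·7 = 28
R: 3·7+4·6+3·7 = 66 | 4·1+6·8+2·7 = 66
gcd(3,4,3,4,6,2) = 1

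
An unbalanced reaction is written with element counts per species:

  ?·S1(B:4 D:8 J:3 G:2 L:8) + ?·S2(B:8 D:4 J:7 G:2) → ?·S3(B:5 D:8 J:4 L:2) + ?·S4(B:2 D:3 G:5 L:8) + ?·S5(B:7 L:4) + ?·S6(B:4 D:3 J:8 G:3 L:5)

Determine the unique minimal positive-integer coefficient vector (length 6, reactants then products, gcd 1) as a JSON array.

Coefficients: [5, 3, 5, 2, 1, 2]

B: 5·4+3·8 = 44 | 5·5+2·2+1·7+2·4 = 44
D: 5·8+3·4 = 52 | 5·8+2·3+1·0+2·3 = 52
J: 5·3+3·7 = 36 | 5·4+2·0+1·0+2·8 = 36
G: 5·2+3·2 = 16 | 5·0+2·5+1·0+2·3 = 16
L: 5·8+3·0 = 40 | 5·2+2·8+1·4+2·5 = 40
gcd(5,3,5,2,1,2) = 1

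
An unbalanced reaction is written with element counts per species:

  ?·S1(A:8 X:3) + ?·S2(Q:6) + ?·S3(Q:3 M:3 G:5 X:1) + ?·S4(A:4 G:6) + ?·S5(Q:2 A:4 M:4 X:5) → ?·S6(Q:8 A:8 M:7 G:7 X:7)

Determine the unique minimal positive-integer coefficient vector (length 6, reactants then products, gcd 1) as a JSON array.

Q: 2·0+3·6+6·3+2·0+6·2 = 48 | 6·8 = 48
A: 2·8+3·0+6·0+2·4+6·4 = 48 | 6·8 = 48
M: 2·0+3·0+6·3+2·0+6·4 = 42 | 6·7 = 42
G: 2·0+3·0+6·5+2·6+6·0 = 42 | 6·7 = 42
X: 2·3+3·0+6·1+2·0+6·5 = 42 | 6·7 = 42
gcd(2,3,6,2,6,6) = 1

Coefficients: [2, 3, 6, 2, 6, 6]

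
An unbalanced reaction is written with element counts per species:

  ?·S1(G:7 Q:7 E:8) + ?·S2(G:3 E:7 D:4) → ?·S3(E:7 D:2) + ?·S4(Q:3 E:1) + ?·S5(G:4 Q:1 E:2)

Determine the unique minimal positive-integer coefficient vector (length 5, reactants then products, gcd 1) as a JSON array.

G: 3·7+1·3 = 24 | 2·0+5·0+6·4 = 24
Q: 3·7+1·0 = 21 | 2·0+5·3+6·1 = 21
E: 3·8+1·7 = 31 | 2·7+5·1+6·2 = 31
D: 3·0+1·4 = 4 | 2·2+5·0+6·0 = 4
gcd(3,1,2,5,6) = 1

Coefficients: [3, 1, 2, 5, 6]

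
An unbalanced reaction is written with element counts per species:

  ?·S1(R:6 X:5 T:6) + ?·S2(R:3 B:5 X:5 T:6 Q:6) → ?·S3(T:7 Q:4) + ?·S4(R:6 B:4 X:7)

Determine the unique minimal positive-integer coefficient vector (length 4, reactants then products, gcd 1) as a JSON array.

Coefficients: [3, 4, 6, 5]

R: 3·6+4·3 = 30 | 6·0+5·6 = 30
B: 3·0+4·5 = 20 | 6·0+5·4 = 20
X: 3·5+4·5 = 35 | 6·0+5·7 = 35
T: 3·6+4·6 = 42 | 6·7+5·0 = 42
Q: 3·0+4·6 = 24 | 6·4+5·0 = 24
gcd(3,4,6,5) = 1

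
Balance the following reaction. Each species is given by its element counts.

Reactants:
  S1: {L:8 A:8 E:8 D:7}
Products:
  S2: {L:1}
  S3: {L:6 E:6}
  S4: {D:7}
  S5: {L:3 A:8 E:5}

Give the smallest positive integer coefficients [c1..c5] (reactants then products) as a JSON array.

Coefficients: [2, 4, 1, 2, 2]

L: 2·8 = 16 | 4·1+1·6+2·0+2·3 = 16
A: 2·8 = 16 | 4·0+1·0+2·0+2·8 = 16
E: 2·8 = 16 | 4·0+1·6+2·0+2·5 = 16
D: 2·7 = 14 | 4·0+1·0+2·7+2·0 = 14
gcd(2,4,1,2,2) = 1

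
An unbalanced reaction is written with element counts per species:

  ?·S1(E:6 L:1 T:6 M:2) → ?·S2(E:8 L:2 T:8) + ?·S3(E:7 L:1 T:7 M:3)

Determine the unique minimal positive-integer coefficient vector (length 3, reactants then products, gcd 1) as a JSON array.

Coefficients: [6, 1, 4]

E: 6·6 = 36 | 1·8+4·7 = 36
L: 6·1 = 6 | 1·2+4·1 = 6
T: 6·6 = 36 | 1·8+4·7 = 36
M: 6·2 = 12 | 1·0+4·3 = 12
gcd(6,1,4) = 1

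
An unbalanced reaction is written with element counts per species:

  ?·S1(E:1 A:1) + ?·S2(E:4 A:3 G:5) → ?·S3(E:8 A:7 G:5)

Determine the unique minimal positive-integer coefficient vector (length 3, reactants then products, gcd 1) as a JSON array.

Coefficients: [4, 1, 1]

E: 4·1+1·4 = 8 | 1·8 = 8
A: 4·1+1·3 = 7 | 1·7 = 7
G: 4·0+1·5 = 5 | 1·5 = 5
gcd(4,1,1) = 1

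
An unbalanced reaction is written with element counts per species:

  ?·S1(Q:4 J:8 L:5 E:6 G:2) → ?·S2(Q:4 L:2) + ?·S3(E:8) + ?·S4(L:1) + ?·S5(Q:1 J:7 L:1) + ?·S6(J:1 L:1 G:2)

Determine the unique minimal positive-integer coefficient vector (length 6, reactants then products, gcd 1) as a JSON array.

Coefficients: [4, 3, 3, 6, 4, 4]

Q: 4·4 = 16 | 3·4+3·0+6·0+4·1+4·0 = 16
J: 4·8 = 32 | 3·0+3·0+6·0+4·7+4·1 = 32
L: 4·5 = 20 | 3·2+3·0+6·1+4·1+4·1 = 20
E: 4·6 = 24 | 3·0+3·8+6·0+4·0+4·0 = 24
G: 4·2 = 8 | 3·0+3·0+6·0+4·0+4·2 = 8
gcd(4,3,3,6,4,4) = 1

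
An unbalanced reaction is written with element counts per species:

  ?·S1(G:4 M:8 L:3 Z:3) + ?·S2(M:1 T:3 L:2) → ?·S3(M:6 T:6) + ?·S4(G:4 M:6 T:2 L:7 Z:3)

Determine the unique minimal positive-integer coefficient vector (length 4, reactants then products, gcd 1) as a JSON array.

G: 3·4+6·0 = 12 | 2·0+3·4 = 12
M: 3·8+6·1 = 30 | 2·6+3·6 = 30
T: 3·0+6·3 = 18 | 2·6+3·2 = 18
L: 3·3+6·2 = 21 | 2·0+3·7 = 21
Z: 3·3+6·0 = 9 | 2·0+3·3 = 9
gcd(3,6,2,3) = 1

Coefficients: [3, 6, 2, 3]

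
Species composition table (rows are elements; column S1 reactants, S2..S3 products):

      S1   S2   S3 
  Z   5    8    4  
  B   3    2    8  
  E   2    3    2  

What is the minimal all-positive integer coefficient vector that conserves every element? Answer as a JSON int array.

Coefficients: [4, 2, 1]

Z: 4·5 = 20 | 2·8+1·4 = 20
B: 4·3 = 12 | 2·2+1·8 = 12
E: 4·2 = 8 | 2·3+1·2 = 8
gcd(4,2,1) = 1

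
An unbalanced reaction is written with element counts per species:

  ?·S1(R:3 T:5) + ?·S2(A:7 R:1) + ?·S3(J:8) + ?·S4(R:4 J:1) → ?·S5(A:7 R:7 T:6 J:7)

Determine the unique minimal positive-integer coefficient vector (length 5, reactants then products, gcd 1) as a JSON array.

A: 6·0+5·7+4·0+3·0 = 35 | 5·7 = 35
R: 6·3+5·1+4·0+3·4 = 35 | 5·7 = 35
T: 6·5+5·0+4·0+3·0 = 30 | 5·6 = 30
J: 6·0+5·0+4·8+3·1 = 35 | 5·7 = 35
gcd(6,5,4,3,5) = 1

Coefficients: [6, 5, 4, 3, 5]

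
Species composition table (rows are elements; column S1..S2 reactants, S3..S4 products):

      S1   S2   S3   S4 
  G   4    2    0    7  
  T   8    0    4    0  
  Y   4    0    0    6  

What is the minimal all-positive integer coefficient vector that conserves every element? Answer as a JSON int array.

G: 3·4+1·2 = 14 | 6·0+2·7 = 14
T: 3·8+1·0 = 24 | 6·4+2·0 = 24
Y: 3·4+1·0 = 12 | 6·0+2·6 = 12
gcd(3,1,6,2) = 1

Coefficients: [3, 1, 6, 2]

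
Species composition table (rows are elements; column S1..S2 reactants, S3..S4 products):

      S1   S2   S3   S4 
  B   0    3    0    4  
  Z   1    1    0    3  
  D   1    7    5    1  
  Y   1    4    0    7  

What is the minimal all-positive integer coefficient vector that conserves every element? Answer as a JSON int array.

B: 5·0+4·3 = 12 | 6·0+3·4 = 12
Z: 5·1+4·1 = 9 | 6·0+3·3 = 9
D: 5·1+4·7 = 33 | 6·5+3·1 = 33
Y: 5·1+4·4 = 21 | 6·0+3·7 = 21
gcd(5,4,6,3) = 1

Coefficients: [5, 4, 6, 3]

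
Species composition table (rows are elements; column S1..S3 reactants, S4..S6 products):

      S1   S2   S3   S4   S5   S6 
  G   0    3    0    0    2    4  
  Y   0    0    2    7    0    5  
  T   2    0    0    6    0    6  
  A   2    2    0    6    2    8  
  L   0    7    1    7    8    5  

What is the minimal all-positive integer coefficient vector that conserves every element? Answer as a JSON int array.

Coefficients: [6, 2, 6, 1, 1, 1]

G: 6·0+2·3+6·0 = 6 | 1·0+1·2+1·4 = 6
Y: 6·0+2·0+6·2 = 12 | 1·7+1·0+1·5 = 12
T: 6·2+2·0+6·0 = 12 | 1·6+1·0+1·6 = 12
A: 6·2+2·2+6·0 = 16 | 1·6+1·2+1·8 = 16
L: 6·0+2·7+6·1 = 20 | 1·7+1·8+1·5 = 20
gcd(6,2,6,1,1,1) = 1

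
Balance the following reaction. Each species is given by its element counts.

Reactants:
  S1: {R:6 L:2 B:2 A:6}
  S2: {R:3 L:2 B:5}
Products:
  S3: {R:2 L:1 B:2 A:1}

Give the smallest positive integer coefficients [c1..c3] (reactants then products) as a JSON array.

Coefficients: [1, 2, 6]

R: 1·6+2·3 = 12 | 6·2 = 12
L: 1·2+2·2 = 6 | 6·1 = 6
B: 1·2+2·5 = 12 | 6·2 = 12
A: 1·6+2·0 = 6 | 6·1 = 6
gcd(1,2,6) = 1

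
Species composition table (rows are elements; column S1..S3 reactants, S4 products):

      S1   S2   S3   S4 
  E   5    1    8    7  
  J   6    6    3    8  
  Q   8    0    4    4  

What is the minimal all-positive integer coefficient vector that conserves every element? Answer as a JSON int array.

E: 1·5+5·1+4·8 = 42 | 6·7 = 42
J: 1·6+5·6+4·3 = 48 | 6·8 = 48
Q: 1·8+5·0+4·4 = 24 | 6·4 = 24
gcd(1,5,4,6) = 1

Coefficients: [1, 5, 4, 6]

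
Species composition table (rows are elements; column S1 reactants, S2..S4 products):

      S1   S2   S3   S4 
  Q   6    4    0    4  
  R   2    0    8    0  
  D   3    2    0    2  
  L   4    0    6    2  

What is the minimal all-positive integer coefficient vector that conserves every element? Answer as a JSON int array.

Q: 4·6 = 24 | 1·4+1·0+5·4 = 24
R: 4·2 = 8 | 1·0+1·8+5·0 = 8
D: 4·3 = 12 | 1·2+1·0+5·2 = 12
L: 4·4 = 16 | 1·0+1·6+5·2 = 16
gcd(4,1,1,5) = 1

Coefficients: [4, 1, 1, 5]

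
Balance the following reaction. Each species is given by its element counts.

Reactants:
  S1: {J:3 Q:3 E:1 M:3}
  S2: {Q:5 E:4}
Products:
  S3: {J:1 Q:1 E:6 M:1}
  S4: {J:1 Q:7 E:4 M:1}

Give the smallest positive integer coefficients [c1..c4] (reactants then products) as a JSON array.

Coefficients: [2, 6, 1, 5]

J: 2·3+6·0 = 6 | 1·1+5·1 = 6
Q: 2·3+6·5 = 36 | 1·1+5·7 = 36
E: 2·1+6·4 = 26 | 1·6+5·4 = 26
M: 2·3+6·0 = 6 | 1·1+5·1 = 6
gcd(2,6,1,5) = 1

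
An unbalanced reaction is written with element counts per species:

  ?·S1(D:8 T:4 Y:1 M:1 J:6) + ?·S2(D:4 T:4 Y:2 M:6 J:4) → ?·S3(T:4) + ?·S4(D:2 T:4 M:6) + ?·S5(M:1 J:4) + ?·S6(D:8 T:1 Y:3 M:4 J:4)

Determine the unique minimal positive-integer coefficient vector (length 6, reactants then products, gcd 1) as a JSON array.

Coefficients: [2, 5, 4, 2, 4, 4]

D: 2·8+5·4 = 36 | 4·0+2·2+4·0+4·8 = 36
T: 2·4+5·4 = 28 | 4·4+2·4+4·0+4·1 = 28
Y: 2·1+5·2 = 12 | 4·0+2·0+4·0+4·3 = 12
M: 2·1+5·6 = 32 | 4·0+2·6+4·1+4·4 = 32
J: 2·6+5·4 = 32 | 4·0+2·0+4·4+4·4 = 32
gcd(2,5,4,2,4,4) = 1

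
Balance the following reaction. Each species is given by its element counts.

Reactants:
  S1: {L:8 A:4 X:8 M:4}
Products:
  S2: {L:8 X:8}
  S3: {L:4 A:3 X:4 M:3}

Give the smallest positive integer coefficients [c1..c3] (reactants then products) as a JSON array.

L: 3·8 = 24 | 1·8+4·4 = 24
A: 3·4 = 12 | 1·0+4·3 = 12
X: 3·8 = 24 | 1·8+4·4 = 24
M: 3·4 = 12 | 1·0+4·3 = 12
gcd(3,1,4) = 1

Coefficients: [3, 1, 4]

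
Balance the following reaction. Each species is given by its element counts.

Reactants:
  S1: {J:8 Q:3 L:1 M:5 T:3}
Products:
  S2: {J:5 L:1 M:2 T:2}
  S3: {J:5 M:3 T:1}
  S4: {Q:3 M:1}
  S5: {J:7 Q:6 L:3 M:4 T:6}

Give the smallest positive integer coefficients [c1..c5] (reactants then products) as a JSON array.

J: 4·8 = 32 | 1·5+4·5+2·0+1·7 = 32
Q: 4·3 = 12 | 1·0+4·0+2·3+1·6 = 12
L: 4·1 = 4 | 1·1+4·0+2·0+1·3 = 4
M: 4·5 = 20 | 1·2+4·3+2·1+1·4 = 20
T: 4·3 = 12 | 1·2+4·1+2·0+1·6 = 12
gcd(4,1,4,2,1) = 1

Coefficients: [4, 1, 4, 2, 1]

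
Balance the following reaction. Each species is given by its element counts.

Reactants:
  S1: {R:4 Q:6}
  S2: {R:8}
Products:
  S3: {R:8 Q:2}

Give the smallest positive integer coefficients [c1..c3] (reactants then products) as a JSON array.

Coefficients: [2, 5, 6]

R: 2·4+5·8 = 48 | 6·8 = 48
Q: 2·6+5·0 = 12 | 6·2 = 12
gcd(2,5,6) = 1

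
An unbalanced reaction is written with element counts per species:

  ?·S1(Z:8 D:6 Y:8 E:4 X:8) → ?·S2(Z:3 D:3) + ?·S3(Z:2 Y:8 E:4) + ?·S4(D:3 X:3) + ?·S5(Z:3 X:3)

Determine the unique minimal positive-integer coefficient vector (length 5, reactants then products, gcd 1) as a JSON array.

Coefficients: [3, 2, 3, 4, 4]

Z: 3·8 = 24 | 2·3+3·2+4·0+4·3 = 24
D: 3·6 = 18 | 2·3+3·0+4·3+4·0 = 18
Y: 3·8 = 24 | 2·0+3·8+4·0+4·0 = 24
E: 3·4 = 12 | 2·0+3·4+4·0+4·0 = 12
X: 3·8 = 24 | 2·0+3·0+4·3+4·3 = 24
gcd(3,2,3,4,4) = 1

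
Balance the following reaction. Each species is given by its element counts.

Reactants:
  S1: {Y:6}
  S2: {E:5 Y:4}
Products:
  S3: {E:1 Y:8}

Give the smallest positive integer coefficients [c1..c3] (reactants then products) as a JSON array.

Coefficients: [6, 1, 5]

E: 6·0+1·5 = 5 | 5·1 = 5
Y: 6·6+1·4 = 40 | 5·8 = 40
gcd(6,1,5) = 1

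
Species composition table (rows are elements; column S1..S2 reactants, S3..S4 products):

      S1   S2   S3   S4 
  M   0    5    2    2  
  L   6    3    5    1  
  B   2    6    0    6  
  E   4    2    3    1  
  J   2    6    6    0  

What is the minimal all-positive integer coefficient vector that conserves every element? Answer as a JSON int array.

Coefficients: [3, 4, 5, 5]

M: 3·0+4·5 = 20 | 5·2+5·2 = 20
L: 3·6+4·3 = 30 | 5·5+5·1 = 30
B: 3·2+4·6 = 30 | 5·0+5·6 = 30
E: 3·4+4·2 = 20 | 5·3+5·1 = 20
J: 3·2+4·6 = 30 | 5·6+5·0 = 30
gcd(3,4,5,5) = 1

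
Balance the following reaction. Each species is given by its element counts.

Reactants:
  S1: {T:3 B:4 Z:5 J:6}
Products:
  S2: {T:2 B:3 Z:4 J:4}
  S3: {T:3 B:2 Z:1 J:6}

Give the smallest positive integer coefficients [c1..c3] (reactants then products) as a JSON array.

Coefficients: [5, 6, 1]

T: 5·3 = 15 | 6·2+1·3 = 15
B: 5·4 = 20 | 6·3+1·2 = 20
Z: 5·5 = 25 | 6·4+1·1 = 25
J: 5·6 = 30 | 6·4+1·6 = 30
gcd(5,6,1) = 1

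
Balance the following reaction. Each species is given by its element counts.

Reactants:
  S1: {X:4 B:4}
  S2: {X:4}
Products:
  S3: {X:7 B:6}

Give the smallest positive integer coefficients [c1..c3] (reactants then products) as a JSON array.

X: 6·4+1·4 = 28 | 4·7 = 28
B: 6·4+1·0 = 24 | 4·6 = 24
gcd(6,1,4) = 1

Coefficients: [6, 1, 4]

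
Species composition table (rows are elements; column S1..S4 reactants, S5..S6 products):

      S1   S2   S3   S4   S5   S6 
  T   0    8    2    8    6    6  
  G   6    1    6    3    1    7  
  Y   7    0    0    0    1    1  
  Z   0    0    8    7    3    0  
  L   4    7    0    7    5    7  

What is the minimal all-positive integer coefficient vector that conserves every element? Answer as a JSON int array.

Coefficients: [1, 4, 1, 1, 5, 2]

T: 1·0+4·8+1·2+1·8 = 42 | 5·6+2·6 = 42
G: 1·6+4·1+1·6+1·3 = 19 | 5·1+2·7 = 19
Y: 1·7+4·0+1·0+1·0 = 7 | 5·1+2·1 = 7
Z: 1·0+4·0+1·8+1·7 = 15 | 5·3+2·0 = 15
L: 1·4+4·7+1·0+1·7 = 39 | 5·5+2·7 = 39
gcd(1,4,1,1,5,2) = 1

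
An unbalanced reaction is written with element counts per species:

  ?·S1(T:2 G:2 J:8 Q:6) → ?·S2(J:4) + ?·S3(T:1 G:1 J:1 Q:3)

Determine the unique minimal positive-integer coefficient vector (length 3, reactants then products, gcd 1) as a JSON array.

T: 2·2 = 4 | 3·0+4·1 = 4
G: 2·2 = 4 | 3·0+4·1 = 4
J: 2·8 = 16 | 3·4+4·1 = 16
Q: 2·6 = 12 | 3·0+4·3 = 12
gcd(2,3,4) = 1

Coefficients: [2, 3, 4]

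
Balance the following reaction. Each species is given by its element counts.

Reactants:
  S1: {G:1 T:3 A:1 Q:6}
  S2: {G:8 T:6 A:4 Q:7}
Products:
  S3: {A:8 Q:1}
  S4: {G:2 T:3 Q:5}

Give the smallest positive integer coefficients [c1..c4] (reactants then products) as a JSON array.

G: 4·1+1·8 = 12 | 1·0+6·2 = 12
T: 4·3+1·6 = 18 | 1·0+6·3 = 18
A: 4·1+1·4 = 8 | 1·8+6·0 = 8
Q: 4·6+1·7 = 31 | 1·1+6·5 = 31
gcd(4,1,1,6) = 1

Coefficients: [4, 1, 1, 6]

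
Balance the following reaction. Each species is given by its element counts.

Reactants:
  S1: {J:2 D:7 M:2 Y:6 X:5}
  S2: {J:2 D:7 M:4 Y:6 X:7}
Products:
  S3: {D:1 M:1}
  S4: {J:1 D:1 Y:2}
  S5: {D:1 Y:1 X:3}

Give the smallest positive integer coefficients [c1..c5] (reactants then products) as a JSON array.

Coefficients: [1, 1, 6, 4, 4]

J: 1·2+1·2 = 4 | 6·0+4·1+4·0 = 4
D: 1·7+1·7 = 14 | 6·1+4·1+4·1 = 14
M: 1·2+1·4 = 6 | 6·1+4·0+4·0 = 6
Y: 1·6+1·6 = 12 | 6·0+4·2+4·1 = 12
X: 1·5+1·7 = 12 | 6·0+4·0+4·3 = 12
gcd(1,1,6,4,4) = 1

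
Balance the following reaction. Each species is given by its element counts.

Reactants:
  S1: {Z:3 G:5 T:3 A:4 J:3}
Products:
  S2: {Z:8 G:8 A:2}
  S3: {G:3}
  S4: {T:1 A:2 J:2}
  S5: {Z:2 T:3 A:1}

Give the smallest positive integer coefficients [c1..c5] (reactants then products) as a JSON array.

Coefficients: [4, 1, 4, 6, 2]

Z: 4·3 = 12 | 1·8+4·0+6·0+2·2 = 12
G: 4·5 = 20 | 1·8+4·3+6·0+2·0 = 20
T: 4·3 = 12 | 1·0+4·0+6·1+2·3 = 12
A: 4·4 = 16 | 1·2+4·0+6·2+2·1 = 16
J: 4·3 = 12 | 1·0+4·0+6·2+2·0 = 12
gcd(4,1,4,6,2) = 1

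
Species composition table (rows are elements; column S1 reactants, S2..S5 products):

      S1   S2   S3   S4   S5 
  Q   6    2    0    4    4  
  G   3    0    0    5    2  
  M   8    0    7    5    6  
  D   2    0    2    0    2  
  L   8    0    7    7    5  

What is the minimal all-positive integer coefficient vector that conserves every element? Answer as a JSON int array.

Coefficients: [3, 3, 1, 1, 2]

Q: 3·6 = 18 | 3·2+1·0+1·4+2·4 = 18
G: 3·3 = 9 | 3·0+1·0+1·5+2·2 = 9
M: 3·8 = 24 | 3·0+1·7+1·5+2·6 = 24
D: 3·2 = 6 | 3·0+1·2+1·0+2·2 = 6
L: 3·8 = 24 | 3·0+1·7+1·7+2·5 = 24
gcd(3,3,1,1,2) = 1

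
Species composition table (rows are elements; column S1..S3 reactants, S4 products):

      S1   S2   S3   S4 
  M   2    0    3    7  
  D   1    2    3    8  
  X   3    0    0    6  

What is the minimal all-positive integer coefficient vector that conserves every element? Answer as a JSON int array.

Coefficients: [4, 3, 2, 2]

M: 4·2+3·0+2·3 = 14 | 2·7 = 14
D: 4·1+3·2+2·3 = 16 | 2·8 = 16
X: 4·3+3·0+2·0 = 12 | 2·6 = 12
gcd(4,3,2,2) = 1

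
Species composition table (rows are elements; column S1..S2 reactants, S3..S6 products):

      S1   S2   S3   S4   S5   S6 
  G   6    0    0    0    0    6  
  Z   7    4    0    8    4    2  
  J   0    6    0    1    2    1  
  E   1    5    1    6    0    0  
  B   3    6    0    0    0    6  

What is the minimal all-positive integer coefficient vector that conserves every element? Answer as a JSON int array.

G: 4·6+2·0 = 24 | 2·0+2·0+3·0+4·6 = 24
Z: 4·7+2·4 = 36 | 2·0+2·8+3·4+4·2 = 36
J: 4·0+2·6 = 12 | 2·0+2·1+3·2+4·1 = 12
E: 4·1+2·5 = 14 | 2·1+2·6+3·0+4·0 = 14
B: 4·3+2·6 = 24 | 2·0+2·0+3·0+4·6 = 24
gcd(4,2,2,2,3,4) = 1

Coefficients: [4, 2, 2, 2, 3, 4]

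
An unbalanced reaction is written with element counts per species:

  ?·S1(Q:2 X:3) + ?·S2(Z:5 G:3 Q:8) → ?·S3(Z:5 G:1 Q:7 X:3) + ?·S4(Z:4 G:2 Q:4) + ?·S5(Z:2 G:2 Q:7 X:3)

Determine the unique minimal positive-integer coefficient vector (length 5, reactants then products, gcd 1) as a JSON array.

Coefficients: [4, 3, 1, 1, 3]

Z: 4·0+3·5 = 15 | 1·5+1·4+3·2 = 15
G: 4·0+3·3 = 9 | 1·1+1·2+3·2 = 9
Q: 4·2+3·8 = 32 | 1·7+1·4+3·7 = 32
X: 4·3+3·0 = 12 | 1·3+1·0+3·3 = 12
gcd(4,3,1,1,3) = 1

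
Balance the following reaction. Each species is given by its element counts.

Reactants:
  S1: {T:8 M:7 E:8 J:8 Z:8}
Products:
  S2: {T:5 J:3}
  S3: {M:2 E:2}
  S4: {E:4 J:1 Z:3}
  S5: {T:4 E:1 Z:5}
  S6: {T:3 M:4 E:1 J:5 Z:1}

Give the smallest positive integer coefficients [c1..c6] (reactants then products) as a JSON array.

Coefficients: [4, 1, 4, 4, 3, 5]

T: 4·8 = 32 | 1·5+4·0+4·0+3·4+5·3 = 32
M: 4·7 = 28 | 1·0+4·2+4·0+3·0+5·4 = 28
E: 4·8 = 32 | 1·0+4·2+4·4+3·1+5·1 = 32
J: 4·8 = 32 | 1·3+4·0+4·1+3·0+5·5 = 32
Z: 4·8 = 32 | 1·0+4·0+4·3+3·5+5·1 = 32
gcd(4,1,4,4,3,5) = 1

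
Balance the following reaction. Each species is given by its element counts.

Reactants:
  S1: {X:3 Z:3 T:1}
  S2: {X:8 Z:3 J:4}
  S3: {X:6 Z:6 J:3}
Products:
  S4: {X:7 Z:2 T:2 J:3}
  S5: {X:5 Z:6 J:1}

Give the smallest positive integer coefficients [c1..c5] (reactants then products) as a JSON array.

Coefficients: [6, 2, 2, 3, 5]

X: 6·3+2·8+2·6 = 46 | 3·7+5·5 = 46
Z: 6·3+2·3+2·6 = 36 | 3·2+5·6 = 36
T: 6·1+2·0+2·0 = 6 | 3·2+5·0 = 6
J: 6·0+2·4+2·3 = 14 | 3·3+5·1 = 14
gcd(6,2,2,3,5) = 1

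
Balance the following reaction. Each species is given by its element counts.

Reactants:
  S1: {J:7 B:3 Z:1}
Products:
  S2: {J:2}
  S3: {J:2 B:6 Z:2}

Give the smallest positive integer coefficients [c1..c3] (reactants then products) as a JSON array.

J: 2·7 = 14 | 6·2+1·2 = 14
B: 2·3 = 6 | 6·0+1·6 = 6
Z: 2·1 = 2 | 6·0+1·2 = 2
gcd(2,6,1) = 1

Coefficients: [2, 6, 1]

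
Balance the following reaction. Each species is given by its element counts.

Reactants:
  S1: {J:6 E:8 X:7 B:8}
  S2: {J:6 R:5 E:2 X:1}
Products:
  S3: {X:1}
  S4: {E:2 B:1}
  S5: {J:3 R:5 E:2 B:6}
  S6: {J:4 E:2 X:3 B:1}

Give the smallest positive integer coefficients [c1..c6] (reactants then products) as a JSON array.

Coefficients: [3, 2, 5, 6, 2, 6]

J: 3·6+2·6 = 30 | 5·0+6·0+2·3+6·4 = 30
R: 3·0+2·5 = 10 | 5·0+6·0+2·5+6·0 = 10
E: 3·8+2·2 = 28 | 5·0+6·2+2·2+6·2 = 28
X: 3·7+2·1 = 23 | 5·1+6·0+2·0+6·3 = 23
B: 3·8+2·0 = 24 | 5·0+6·1+2·6+6·1 = 24
gcd(3,2,5,6,2,6) = 1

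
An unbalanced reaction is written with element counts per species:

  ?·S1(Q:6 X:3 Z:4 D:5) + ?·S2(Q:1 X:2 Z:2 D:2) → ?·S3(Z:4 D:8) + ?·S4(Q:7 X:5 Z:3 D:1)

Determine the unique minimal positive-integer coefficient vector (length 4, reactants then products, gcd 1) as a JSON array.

Coefficients: [4, 4, 3, 4]

Q: 4·6+4·1 = 28 | 3·0+4·7 = 28
X: 4·3+4·2 = 20 | 3·0+4·5 = 20
Z: 4·4+4·2 = 24 | 3·4+4·3 = 24
D: 4·5+4·2 = 28 | 3·8+4·1 = 28
gcd(4,4,3,4) = 1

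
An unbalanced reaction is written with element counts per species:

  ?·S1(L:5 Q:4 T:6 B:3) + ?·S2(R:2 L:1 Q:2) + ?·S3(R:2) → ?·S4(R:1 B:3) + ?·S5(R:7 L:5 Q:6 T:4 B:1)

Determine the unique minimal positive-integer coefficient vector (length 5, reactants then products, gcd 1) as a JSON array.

R: 2·0+5·2+6·2 = 22 | 1·1+3·7 = 22
L: 2·5+5·1+6·0 = 15 | 1·0+3·5 = 15
Q: 2·4+5·2+6·0 = 18 | 1·0+3·6 = 18
T: 2·6+5·0+6·0 = 12 | 1·0+3·4 = 12
B: 2·3+5·0+6·0 = 6 | 1·3+3·1 = 6
gcd(2,5,6,1,3) = 1

Coefficients: [2, 5, 6, 1, 3]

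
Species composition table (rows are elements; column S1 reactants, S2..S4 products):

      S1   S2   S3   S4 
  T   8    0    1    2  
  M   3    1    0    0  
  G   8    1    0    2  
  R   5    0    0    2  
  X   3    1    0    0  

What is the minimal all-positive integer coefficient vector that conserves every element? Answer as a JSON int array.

T: 2·8 = 16 | 6·0+6·1+5·2 = 16
M: 2·3 = 6 | 6·1+6·0+5·0 = 6
G: 2·8 = 16 | 6·1+6·0+5·2 = 16
R: 2·5 = 10 | 6·0+6·0+5·2 = 10
X: 2·3 = 6 | 6·1+6·0+5·0 = 6
gcd(2,6,6,5) = 1

Coefficients: [2, 6, 6, 5]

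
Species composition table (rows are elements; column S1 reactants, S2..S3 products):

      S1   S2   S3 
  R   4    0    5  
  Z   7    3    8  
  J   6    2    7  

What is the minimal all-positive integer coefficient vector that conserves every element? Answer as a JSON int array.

Coefficients: [5, 1, 4]

R: 5·4 = 20 | 1·0+4·5 = 20
Z: 5·7 = 35 | 1·3+4·8 = 35
J: 5·6 = 30 | 1·2+4·7 = 30
gcd(5,1,4) = 1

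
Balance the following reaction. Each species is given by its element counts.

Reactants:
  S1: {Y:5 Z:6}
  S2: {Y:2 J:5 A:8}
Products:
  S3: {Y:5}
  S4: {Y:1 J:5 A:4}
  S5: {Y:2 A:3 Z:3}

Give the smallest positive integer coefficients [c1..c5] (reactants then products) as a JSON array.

Y: 2·5+3·2 = 16 | 1·5+3·1+4·2 = 16
J: 2·0+3·5 = 15 | 1·0+3·5+4·0 = 15
A: 2·0+3·8 = 24 | 1·0+3·4+4·3 = 24
Z: 2·6+3·0 = 12 | 1·0+3·0+4·3 = 12
gcd(2,3,1,3,4) = 1

Coefficients: [2, 3, 1, 3, 4]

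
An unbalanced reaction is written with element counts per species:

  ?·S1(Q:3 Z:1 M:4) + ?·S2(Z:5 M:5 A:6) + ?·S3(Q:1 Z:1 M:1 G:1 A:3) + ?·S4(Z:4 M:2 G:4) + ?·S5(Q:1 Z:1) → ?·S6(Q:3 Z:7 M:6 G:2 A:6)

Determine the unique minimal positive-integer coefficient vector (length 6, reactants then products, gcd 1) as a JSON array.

Q: 1·3+2·0+2·1+1·0+4·1 = 9 | 3·3 = 9
Z: 1·1+2·5+2·1+1·4+4·1 = 21 | 3·7 = 21
M: 1·4+2·5+2·1+1·2+4·0 = 18 | 3·6 = 18
G: 1·0+2·0+2·1+1·4+4·0 = 6 | 3·2 = 6
A: 1·0+2·6+2·3+1·0+4·0 = 18 | 3·6 = 18
gcd(1,2,2,1,4,3) = 1

Coefficients: [1, 2, 2, 1, 4, 3]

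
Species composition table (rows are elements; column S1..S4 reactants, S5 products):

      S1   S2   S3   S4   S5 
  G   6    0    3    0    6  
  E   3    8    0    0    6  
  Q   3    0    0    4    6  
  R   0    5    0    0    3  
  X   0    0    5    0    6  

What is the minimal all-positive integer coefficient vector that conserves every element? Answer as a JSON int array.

G: 2·6+3·0+6·3+6·0 = 30 | 5·6 = 30
E: 2·3+3·8+6·0+6·0 = 30 | 5·6 = 30
Q: 2·3+3·0+6·0+6·4 = 30 | 5·6 = 30
R: 2·0+3·5+6·0+6·0 = 15 | 5·3 = 15
X: 2·0+3·0+6·5+6·0 = 30 | 5·6 = 30
gcd(2,3,6,6,5) = 1

Coefficients: [2, 3, 6, 6, 5]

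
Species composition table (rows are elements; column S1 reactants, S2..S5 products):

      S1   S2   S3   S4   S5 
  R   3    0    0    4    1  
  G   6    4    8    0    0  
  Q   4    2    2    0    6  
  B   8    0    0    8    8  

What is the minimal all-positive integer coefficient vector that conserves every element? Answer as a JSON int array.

R: 6·3 = 18 | 3·0+3·0+4·4+2·1 = 18
G: 6·6 = 36 | 3·4+3·8+4·0+2·0 = 36
Q: 6·4 = 24 | 3·2+3·2+4·0+2·6 = 24
B: 6·8 = 48 | 3·0+3·0+4·8+2·8 = 48
gcd(6,3,3,4,2) = 1

Coefficients: [6, 3, 3, 4, 2]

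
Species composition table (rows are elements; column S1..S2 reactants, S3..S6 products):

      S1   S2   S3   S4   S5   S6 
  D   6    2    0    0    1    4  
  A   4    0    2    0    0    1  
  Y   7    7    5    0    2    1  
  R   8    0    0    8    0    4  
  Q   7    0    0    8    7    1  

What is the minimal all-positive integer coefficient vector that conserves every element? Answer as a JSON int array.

D: 4·6+1·2 = 26 | 5·0+1·0+2·1+6·4 = 26
A: 4·4+1·0 = 16 | 5·2+1·0+2·0+6·1 = 16
Y: 4·7+1·7 = 35 | 5·5+1·0+2·2+6·1 = 35
R: 4·8+1·0 = 32 | 5·0+1·8+2·0+6·4 = 32
Q: 4·7+1·0 = 28 | 5·0+1·8+2·7+6·1 = 28
gcd(4,1,5,1,2,6) = 1

Coefficients: [4, 1, 5, 1, 2, 6]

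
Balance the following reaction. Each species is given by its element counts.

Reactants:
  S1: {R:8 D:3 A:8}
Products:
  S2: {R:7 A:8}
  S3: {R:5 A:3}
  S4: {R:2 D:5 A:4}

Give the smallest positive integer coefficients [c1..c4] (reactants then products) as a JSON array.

R: 5·8 = 40 | 2·7+4·5+3·2 = 40
D: 5·3 = 15 | 2·0+4·0+3·5 = 15
A: 5·8 = 40 | 2·8+4·3+3·4 = 40
gcd(5,2,4,3) = 1

Coefficients: [5, 2, 4, 3]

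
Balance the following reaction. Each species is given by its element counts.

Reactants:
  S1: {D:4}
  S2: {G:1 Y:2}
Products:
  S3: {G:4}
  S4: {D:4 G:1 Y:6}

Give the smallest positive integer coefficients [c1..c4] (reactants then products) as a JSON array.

D: 2·4+6·0 = 8 | 1·0+2·4 = 8
G: 2·0+6·1 = 6 | 1·4+2·1 = 6
Y: 2·0+6·2 = 12 | 1·0+2·6 = 12
gcd(2,6,1,2) = 1

Coefficients: [2, 6, 1, 2]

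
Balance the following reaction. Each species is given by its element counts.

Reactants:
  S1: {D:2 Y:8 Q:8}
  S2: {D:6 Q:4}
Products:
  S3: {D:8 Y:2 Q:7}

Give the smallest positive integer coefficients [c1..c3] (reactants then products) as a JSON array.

Coefficients: [1, 5, 4]

D: 1·2+5·6 = 32 | 4·8 = 32
Y: 1·8+5·0 = 8 | 4·2 = 8
Q: 1·8+5·4 = 28 | 4·7 = 28
gcd(1,5,4) = 1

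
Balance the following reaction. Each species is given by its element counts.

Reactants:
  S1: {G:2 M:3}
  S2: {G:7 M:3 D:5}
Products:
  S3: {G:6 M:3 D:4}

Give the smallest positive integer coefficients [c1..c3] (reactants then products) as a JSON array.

G: 1·2+4·7 = 30 | 5·6 = 30
M: 1·3+4·3 = 15 | 5·3 = 15
D: 1·0+4·5 = 20 | 5·4 = 20
gcd(1,4,5) = 1

Coefficients: [1, 4, 5]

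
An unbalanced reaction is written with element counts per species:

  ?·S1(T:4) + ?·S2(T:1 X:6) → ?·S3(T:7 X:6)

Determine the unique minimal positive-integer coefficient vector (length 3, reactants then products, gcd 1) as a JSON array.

Coefficients: [3, 2, 2]

T: 3·4+2·1 = 14 | 2·7 = 14
X: 3·0+2·6 = 12 | 2·6 = 12
gcd(3,2,2) = 1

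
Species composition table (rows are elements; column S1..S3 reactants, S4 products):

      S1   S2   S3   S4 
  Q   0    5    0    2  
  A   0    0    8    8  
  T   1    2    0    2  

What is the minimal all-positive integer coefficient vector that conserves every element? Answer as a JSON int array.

Coefficients: [6, 2, 5, 5]

Q: 6·0+2·5+5·0 = 10 | 5·2 = 10
A: 6·0+2·0+5·8 = 40 | 5·8 = 40
T: 6·1+2·2+5·0 = 10 | 5·2 = 10
gcd(6,2,5,5) = 1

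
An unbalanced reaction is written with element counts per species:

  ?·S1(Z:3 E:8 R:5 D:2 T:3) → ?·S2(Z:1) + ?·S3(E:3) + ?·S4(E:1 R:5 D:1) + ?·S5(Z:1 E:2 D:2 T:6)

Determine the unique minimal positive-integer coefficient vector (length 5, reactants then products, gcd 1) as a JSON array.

Coefficients: [2, 5, 4, 2, 1]

Z: 2·3 = 6 | 5·1+4·0+2·0+1·1 = 6
E: 2·8 = 16 | 5·0+4·3+2·1+1·2 = 16
R: 2·5 = 10 | 5·0+4·0+2·5+1·0 = 10
D: 2·2 = 4 | 5·0+4·0+2·1+1·2 = 4
T: 2·3 = 6 | 5·0+4·0+2·0+1·6 = 6
gcd(2,5,4,2,1) = 1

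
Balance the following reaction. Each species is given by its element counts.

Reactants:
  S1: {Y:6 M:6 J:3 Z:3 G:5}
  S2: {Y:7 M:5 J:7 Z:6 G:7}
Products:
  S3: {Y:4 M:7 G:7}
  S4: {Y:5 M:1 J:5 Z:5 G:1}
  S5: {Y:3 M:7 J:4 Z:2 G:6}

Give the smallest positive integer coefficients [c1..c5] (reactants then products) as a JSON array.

Y: 5·6+2·7 = 44 | 4·4+5·5+1·3 = 44
M: 5·6+2·5 = 40 | 4·7+5·1+1·7 = 40
J: 5·3+2·7 = 29 | 4·0+5·5+1·4 = 29
Z: 5·3+2·6 = 27 | 4·0+5·5+1·2 = 27
G: 5·5+2·7 = 39 | 4·7+5·1+1·6 = 39
gcd(5,2,4,5,1) = 1

Coefficients: [5, 2, 4, 5, 1]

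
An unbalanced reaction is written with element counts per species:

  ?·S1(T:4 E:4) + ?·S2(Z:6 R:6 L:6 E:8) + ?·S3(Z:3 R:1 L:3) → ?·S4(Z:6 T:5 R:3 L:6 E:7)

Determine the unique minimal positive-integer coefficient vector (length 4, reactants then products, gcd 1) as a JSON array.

Coefficients: [5, 1, 6, 4]

Z: 5·0+1·6+6·3 = 24 | 4·6 = 24
T: 5·4+1·0+6·0 = 20 | 4·5 = 20
R: 5·0+1·6+6·1 = 12 | 4·3 = 12
L: 5·0+1·6+6·3 = 24 | 4·6 = 24
E: 5·4+1·8+6·0 = 28 | 4·7 = 28
gcd(5,1,6,4) = 1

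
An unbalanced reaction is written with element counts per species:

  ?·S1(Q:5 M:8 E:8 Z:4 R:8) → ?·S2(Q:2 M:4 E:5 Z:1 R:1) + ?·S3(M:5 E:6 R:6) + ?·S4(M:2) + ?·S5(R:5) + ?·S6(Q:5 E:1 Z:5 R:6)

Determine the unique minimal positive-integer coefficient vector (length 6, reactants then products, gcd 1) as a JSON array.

Q: 5·5 = 25 | 5·2+2·0+5·0+1·0+3·5 = 25
M: 5·8 = 40 | 5·4+2·5+5·2+1·0+3·0 = 40
E: 5·8 = 40 | 5·5+2·6+5·0+1·0+3·1 = 40
Z: 5·4 = 20 | 5·1+2·0+5·0+1·0+3·5 = 20
R: 5·8 = 40 | 5·1+2·6+5·0+1·5+3·6 = 40
gcd(5,5,2,5,1,3) = 1

Coefficients: [5, 5, 2, 5, 1, 3]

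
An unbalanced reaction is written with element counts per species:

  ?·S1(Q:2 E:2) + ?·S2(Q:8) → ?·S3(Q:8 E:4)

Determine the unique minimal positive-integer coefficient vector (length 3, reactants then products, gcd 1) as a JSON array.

Coefficients: [4, 1, 2]

Q: 4·2+1·8 = 16 | 2·8 = 16
E: 4·2+1·0 = 8 | 2·4 = 8
gcd(4,1,2) = 1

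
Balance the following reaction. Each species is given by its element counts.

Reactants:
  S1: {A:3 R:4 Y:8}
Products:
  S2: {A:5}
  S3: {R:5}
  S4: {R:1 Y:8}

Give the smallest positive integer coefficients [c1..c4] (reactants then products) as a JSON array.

Coefficients: [5, 3, 3, 5]

A: 5·3 = 15 | 3·5+3·0+5·0 = 15
R: 5·4 = 20 | 3·0+3·5+5·1 = 20
Y: 5·8 = 40 | 3·0+3·0+5·8 = 40
gcd(5,3,3,5) = 1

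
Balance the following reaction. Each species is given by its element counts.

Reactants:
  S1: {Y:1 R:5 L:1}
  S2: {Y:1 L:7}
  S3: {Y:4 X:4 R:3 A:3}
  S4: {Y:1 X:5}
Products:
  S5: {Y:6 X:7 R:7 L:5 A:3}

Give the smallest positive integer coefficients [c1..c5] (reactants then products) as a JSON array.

Coefficients: [4, 3, 5, 3, 5]

Y: 4·1+3·1+5·4+3·1 = 30 | 5·6 = 30
X: 4·0+3·0+5·4+3·5 = 35 | 5·7 = 35
R: 4·5+3·0+5·3+3·0 = 35 | 5·7 = 35
L: 4·1+3·7+5·0+3·0 = 25 | 5·5 = 25
A: 4·0+3·0+5·3+3·0 = 15 | 5·3 = 15
gcd(4,3,5,3,5) = 1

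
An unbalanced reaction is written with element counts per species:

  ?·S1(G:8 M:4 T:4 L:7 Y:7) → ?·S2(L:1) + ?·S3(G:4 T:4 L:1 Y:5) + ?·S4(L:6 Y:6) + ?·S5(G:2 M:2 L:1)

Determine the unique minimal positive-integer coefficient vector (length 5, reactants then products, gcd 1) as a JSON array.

Coefficients: [3, 6, 3, 1, 6]

G: 3·8 = 24 | 6·0+3·4+1·0+6·2 = 24
M: 3·4 = 12 | 6·0+3·0+1·0+6·2 = 12
T: 3·4 = 12 | 6·0+3·4+1·0+6·0 = 12
L: 3·7 = 21 | 6·1+3·1+1·6+6·1 = 21
Y: 3·7 = 21 | 6·0+3·5+1·6+6·0 = 21
gcd(3,6,3,1,6) = 1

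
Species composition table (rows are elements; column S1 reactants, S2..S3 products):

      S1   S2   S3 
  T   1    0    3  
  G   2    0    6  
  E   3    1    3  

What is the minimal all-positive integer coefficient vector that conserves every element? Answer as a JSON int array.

T: 3·1 = 3 | 6·0+1·3 = 3
G: 3·2 = 6 | 6·0+1·6 = 6
E: 3·3 = 9 | 6·1+1·3 = 9
gcd(3,6,1) = 1

Coefficients: [3, 6, 1]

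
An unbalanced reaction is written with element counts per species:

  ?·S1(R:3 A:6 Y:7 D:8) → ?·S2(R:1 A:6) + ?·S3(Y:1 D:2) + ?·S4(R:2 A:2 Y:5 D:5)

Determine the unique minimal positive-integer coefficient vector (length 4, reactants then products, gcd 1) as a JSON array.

R: 5·3 = 15 | 3·1+5·0+6·2 = 15
A: 5·6 = 30 | 3·6+5·0+6·2 = 30
Y: 5·7 = 35 | 3·0+5·1+6·5 = 35
D: 5·8 = 40 | 3·0+5·2+6·5 = 40
gcd(5,3,5,6) = 1

Coefficients: [5, 3, 5, 6]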